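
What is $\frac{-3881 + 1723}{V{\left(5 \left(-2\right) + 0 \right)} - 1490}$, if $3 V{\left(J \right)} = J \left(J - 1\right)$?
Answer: $\frac{3237}{2180} \approx 1.4849$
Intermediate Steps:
$V{\left(J \right)} = \frac{J \left(-1 + J\right)}{3}$ ($V{\left(J \right)} = \frac{J \left(J - 1\right)}{3} = \frac{J \left(-1 + J\right)}{3}$)
$\frac{-3881 + 1723}{V{\left(5 \left(-2\right) + 0 \right)} - 1490} = \frac{-3881 + 1723}{\frac{\left(5 \left(-2\right) + 0\right) \left(-1 + \left(5 \left(-2\right) + 0\right)\right)}{3} - 1490} = - \frac{2158}{\frac{\left(-10 + 0\right) \left(-1 + \left(-10 + 0\right)\right)}{3} - 1490} = - \frac{2158}{\frac{1}{3} \left(-10\right) \left(-1 - 10\right) - 1490} = - \frac{2158}{\frac{1}{3} \left(-10\right) \left(-11\right) - 1490} = - \frac{2158}{\frac{110}{3} - 1490} = - \frac{2158}{- \frac{4360}{3}} = \left(-2158\right) \left(- \frac{3}{4360}\right) = \frac{3237}{2180}$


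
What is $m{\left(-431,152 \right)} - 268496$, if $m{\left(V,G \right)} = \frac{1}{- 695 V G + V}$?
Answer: $- \frac{12224732694863}{45530409} \approx -2.685 \cdot 10^{5}$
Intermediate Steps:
$m{\left(V,G \right)} = \frac{1}{V - 695 G V}$ ($m{\left(V,G \right)} = \frac{1}{- 695 G V + V} = \frac{1}{V - 695 G V}$)
$m{\left(-431,152 \right)} - 268496 = - \frac{1}{\left(-431\right) \left(-1 + 695 \cdot 152\right)} - 268496 = \left(-1\right) \left(- \frac{1}{431}\right) \frac{1}{-1 + 105640} - 268496 = \left(-1\right) \left(- \frac{1}{431}\right) \frac{1}{105639} - 268496 = \frac{1}{45530409} - 268496 = - \frac{12224732694863}{45530409}$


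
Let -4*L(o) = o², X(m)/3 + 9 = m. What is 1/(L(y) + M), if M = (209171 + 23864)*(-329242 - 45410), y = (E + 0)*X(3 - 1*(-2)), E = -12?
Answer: -1/87307034004 ≈ -1.1454e-11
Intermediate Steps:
X(m) = -27 + 3*m
y = 144 (y = (-12 + 0)*(-27 + 3*(3 - 1*(-2))) = -12*(-27 + 3*(3 + 2)) = -12*(-27 + 3*5) = -12*(-27 + 15) = -12*(-12) = 144)
M = -87307028820 (M = 233035*(-374652) = -87307028820)
L(o) = -o²/4
1/(L(y) + M) = 1/(-¼*144² - 87307028820) = 1/(-¼*20736 - 87307028820) = 1/(-5184 - 87307028820) = 1/(-87307034004) = -1/87307034004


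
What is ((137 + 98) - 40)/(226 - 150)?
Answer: 195/76 ≈ 2.5658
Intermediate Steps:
((137 + 98) - 40)/(226 - 150) = (235 - 40)/76 = (1/76)*195 = 195/76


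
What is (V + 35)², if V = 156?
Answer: 36481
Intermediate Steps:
(V + 35)² = (156 + 35)² = 191² = 36481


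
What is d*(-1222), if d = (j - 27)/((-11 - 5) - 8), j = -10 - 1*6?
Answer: -26273/12 ≈ -2189.4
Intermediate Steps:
j = -16 (j = -10 - 6 = -16)
d = 43/24 (d = (-16 - 27)/((-11 - 5) - 8) = -43/(-16 - 8) = -43/(-24) = -43*(-1/24) = 43/24 ≈ 1.7917)
d*(-1222) = (43/24)*(-1222) = -26273/12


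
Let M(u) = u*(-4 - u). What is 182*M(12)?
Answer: -34944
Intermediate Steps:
182*M(12) = 182*(-1*12*(4 + 12)) = 182*(-1*12*16) = 182*(-192) = -34944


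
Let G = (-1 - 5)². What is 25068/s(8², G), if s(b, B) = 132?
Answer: 2089/11 ≈ 189.91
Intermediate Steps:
G = 36 (G = (-6)² = 36)
25068/s(8², G) = 25068/132 = 25068*(1/132) = 2089/11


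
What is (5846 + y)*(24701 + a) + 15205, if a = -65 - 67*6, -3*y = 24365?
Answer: -55133301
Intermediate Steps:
y = -24365/3 (y = -⅓*24365 = -24365/3 ≈ -8121.7)
a = -467 (a = -65 - 402 = -467)
(5846 + y)*(24701 + a) + 15205 = (5846 - 24365/3)*(24701 - 467) + 15205 = -6827/3*24234 + 15205 = -55148506 + 15205 = -55133301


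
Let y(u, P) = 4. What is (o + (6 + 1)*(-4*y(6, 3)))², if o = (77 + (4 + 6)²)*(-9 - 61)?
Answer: 156300004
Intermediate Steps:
o = -12390 (o = (77 + 10²)*(-70) = (77 + 100)*(-70) = 177*(-70) = -12390)
(o + (6 + 1)*(-4*y(6, 3)))² = (-12390 + (6 + 1)*(-4*4))² = (-12390 + 7*(-16))² = (-12390 - 112)² = (-12502)² = 156300004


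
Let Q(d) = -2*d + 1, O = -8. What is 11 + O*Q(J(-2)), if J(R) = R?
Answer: -29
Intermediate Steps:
Q(d) = 1 - 2*d
11 + O*Q(J(-2)) = 11 - 8*(1 - 2*(-2)) = 11 - 8*(1 + 4) = 11 - 8*5 = 11 - 40 = -29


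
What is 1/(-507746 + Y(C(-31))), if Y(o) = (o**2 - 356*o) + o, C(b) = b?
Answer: -1/495780 ≈ -2.0170e-6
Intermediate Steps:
Y(o) = o**2 - 355*o
1/(-507746 + Y(C(-31))) = 1/(-507746 - 31*(-355 - 31)) = 1/(-507746 - 31*(-386)) = 1/(-507746 + 11966) = 1/(-495780) = -1/495780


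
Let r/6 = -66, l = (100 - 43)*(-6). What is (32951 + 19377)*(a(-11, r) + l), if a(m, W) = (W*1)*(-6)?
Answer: 106435152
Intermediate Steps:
l = -342 (l = 57*(-6) = -342)
r = -396 (r = 6*(-66) = -396)
a(m, W) = -6*W (a(m, W) = W*(-6) = -6*W)
(32951 + 19377)*(a(-11, r) + l) = (32951 + 19377)*(-6*(-396) - 342) = 52328*(2376 - 342) = 52328*2034 = 106435152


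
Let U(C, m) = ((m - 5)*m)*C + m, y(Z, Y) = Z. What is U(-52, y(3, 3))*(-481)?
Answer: -151515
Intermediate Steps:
U(C, m) = m + C*m*(-5 + m) (U(C, m) = ((-5 + m)*m)*C + m = (m*(-5 + m))*C + m = C*m*(-5 + m) + m = m + C*m*(-5 + m))
U(-52, y(3, 3))*(-481) = (3*(1 - 5*(-52) - 52*3))*(-481) = (3*(1 + 260 - 156))*(-481) = (3*105)*(-481) = 315*(-481) = -151515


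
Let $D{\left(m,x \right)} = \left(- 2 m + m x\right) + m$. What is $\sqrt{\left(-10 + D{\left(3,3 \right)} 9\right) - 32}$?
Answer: $2 \sqrt{3} \approx 3.4641$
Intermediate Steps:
$D{\left(m,x \right)} = - m + m x$
$\sqrt{\left(-10 + D{\left(3,3 \right)} 9\right) - 32} = \sqrt{\left(-10 + 3 \left(-1 + 3\right) 9\right) - 32} = \sqrt{\left(-10 + 3 \cdot 2 \cdot 9\right) - 32} = \sqrt{\left(-10 + 6 \cdot 9\right) - 32} = \sqrt{\left(-10 + 54\right) - 32} = \sqrt{44 - 32} = \sqrt{12} = 2 \sqrt{3}$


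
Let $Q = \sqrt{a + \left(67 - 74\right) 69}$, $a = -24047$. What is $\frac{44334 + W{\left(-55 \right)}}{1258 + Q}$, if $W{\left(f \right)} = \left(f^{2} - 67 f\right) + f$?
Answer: $\frac{32072081}{803547} - \frac{50989 i \sqrt{24530}}{1607094} \approx 39.913 - 4.9692 i$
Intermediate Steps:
$W{\left(f \right)} = f^{2} - 66 f$
$Q = i \sqrt{24530}$ ($Q = \sqrt{-24047 + \left(67 - 74\right) 69} = \sqrt{-24047 - 483} = \sqrt{-24530} = i \sqrt{24530} \approx 156.62 i$)
$\frac{44334 + W{\left(-55 \right)}}{1258 + Q} = \frac{44334 - 55 \left(-66 - 55\right)}{1258 + i \sqrt{24530}} = \frac{44334 - -6655}{1258 + i \sqrt{24530}} = \frac{44334 + 6655}{1258 + i \sqrt{24530}} = \frac{50989}{1258 + i \sqrt{24530}}$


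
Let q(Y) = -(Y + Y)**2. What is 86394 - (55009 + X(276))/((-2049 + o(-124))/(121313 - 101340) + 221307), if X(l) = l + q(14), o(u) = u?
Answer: 381874433759499/4420162538 ≈ 86394.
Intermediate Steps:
q(Y) = -4*Y**2 (q(Y) = -(2*Y)**2 = -4*Y**2)
X(l) = -784 + l (X(l) = l - 4*14**2 = l - 4*196 = l - 784 = -784 + l)
86394 - (55009 + X(276))/((-2049 + o(-124))/(121313 - 101340) + 221307) = 86394 - (55009 + (-784 + 276))/((-2049 - 124)/(121313 - 101340) + 221307) = 86394 - (55009 - 508)/(-2173/19973 + 221307) = 86394 - 54501/(-2173*1/19973 + 221307) = 86394 - 54501/(-2173/19973 + 221307) = 86394 - 54501/4420162538/19973 = 86394 - 54501*19973/4420162538 = 86394 - 1*1088548473/4420162538 = 86394 - 1088548473/4420162538 = 381874433759499/4420162538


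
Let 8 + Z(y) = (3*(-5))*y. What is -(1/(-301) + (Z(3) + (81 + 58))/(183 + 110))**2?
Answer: -655001649/7778005249 ≈ -0.084212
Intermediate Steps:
Z(y) = -8 - 15*y (Z(y) = -8 + (3*(-5))*y = -8 - 15*y)
-(1/(-301) + (Z(3) + (81 + 58))/(183 + 110))**2 = -(1/(-301) + ((-8 - 15*3) + (81 + 58))/(183 + 110))**2 = -(-1/301 + ((-8 - 45) + 139)/293)**2 = -(-1/301 + (-53 + 139)*(1/293))**2 = -(-1/301 + 86*(1/293))**2 = -(-1/301 + 86/293)**2 = -(25593/88193)**2 = -1*655001649/7778005249 = -655001649/7778005249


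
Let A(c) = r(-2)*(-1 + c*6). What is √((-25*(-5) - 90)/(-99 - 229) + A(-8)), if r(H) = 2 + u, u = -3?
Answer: √1315034/164 ≈ 6.9924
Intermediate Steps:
r(H) = -1 (r(H) = 2 - 3 = -1)
A(c) = 1 - 6*c (A(c) = -(-1 + c*6) = -(-1 + 6*c) = 1 - 6*c)
√((-25*(-5) - 90)/(-99 - 229) + A(-8)) = √((-25*(-5) - 90)/(-99 - 229) + (1 - 6*(-8))) = √((125 - 90)/(-328) + (1 + 48)) = √(35*(-1/328) + 49) = √(-35/328 + 49) = √(16037/328) = √1315034/164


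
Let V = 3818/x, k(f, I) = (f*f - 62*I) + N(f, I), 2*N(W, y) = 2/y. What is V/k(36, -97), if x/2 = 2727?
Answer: 2231/23296761 ≈ 9.5764e-5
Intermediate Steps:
N(W, y) = 1/y (N(W, y) = (2/y)/2 = 1/y)
x = 5454 (x = 2*2727 = 5454)
k(f, I) = 1/I + f² - 62*I (k(f, I) = (f*f - 62*I) + 1/I = (f² - 62*I) + 1/I = 1/I + f² - 62*I)
V = 1909/2727 (V = 3818/5454 = 3818*(1/5454) = 1909/2727 ≈ 0.70004)
V/k(36, -97) = 1909/(2727*(1/(-97) + 36² - 62*(-97))) = 1909/(2727*(-1/97 + 1296 + 6014)) = 1909/(2727*(709069/97)) = (1909/2727)*(97/709069) = 2231/23296761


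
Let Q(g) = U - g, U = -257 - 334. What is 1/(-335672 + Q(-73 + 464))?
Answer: -1/336654 ≈ -2.9704e-6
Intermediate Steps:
U = -591
Q(g) = -591 - g
1/(-335672 + Q(-73 + 464)) = 1/(-335672 + (-591 - (-73 + 464))) = 1/(-335672 + (-591 - 1*391)) = 1/(-335672 + (-591 - 391)) = 1/(-335672 - 982) = 1/(-336654) = -1/336654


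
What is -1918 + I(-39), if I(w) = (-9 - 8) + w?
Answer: -1974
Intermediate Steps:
I(w) = -17 + w
-1918 + I(-39) = -1918 + (-17 - 39) = -1918 - 56 = -1974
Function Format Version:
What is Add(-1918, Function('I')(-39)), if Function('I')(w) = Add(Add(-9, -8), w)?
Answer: -1974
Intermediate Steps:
Function('I')(w) = Add(-17, w)
Add(-1918, Function('I')(-39)) = Add(-1918, Add(-17, -39)) = Add(-1918, -56) = -1974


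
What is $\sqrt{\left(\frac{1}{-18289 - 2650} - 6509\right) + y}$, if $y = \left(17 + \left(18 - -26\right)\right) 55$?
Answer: $\frac{i \sqrt{1382845208973}}{20939} \approx 56.16 i$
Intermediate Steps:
$y = 3355$ ($y = \left(17 + \left(18 + 26\right)\right) 55 = \left(17 + 44\right) 55 = 61 \cdot 55 = 3355$)
$\sqrt{\left(\frac{1}{-18289 - 2650} - 6509\right) + y} = \sqrt{\left(\frac{1}{-18289 - 2650} - 6509\right) + 3355} = \sqrt{\left(\frac{1}{-20939} - 6509\right) + 3355} = \sqrt{\left(- \frac{1}{20939} - 6509\right) + 3355} = \sqrt{- \frac{136291952}{20939} + 3355} = \sqrt{- \frac{66041607}{20939}} = \frac{i \sqrt{1382845208973}}{20939}$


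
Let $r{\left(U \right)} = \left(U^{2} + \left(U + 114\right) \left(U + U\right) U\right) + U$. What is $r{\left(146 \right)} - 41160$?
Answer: $11064622$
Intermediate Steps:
$r{\left(U \right)} = U + U^{2} + 2 U^{2} \left(114 + U\right)$ ($r{\left(U \right)} = \left(U^{2} + \left(114 + U\right) 2 U U\right) + U = \left(U^{2} + 2 U \left(114 + U\right) U\right) + U = \left(U^{2} + 2 U^{2} \left(114 + U\right)\right) + U = U + U^{2} + 2 U^{2} \left(114 + U\right)$)
$r{\left(146 \right)} - 41160 = 146 \left(1 + 2 \cdot 146^{2} + 229 \cdot 146\right) - 41160 = 146 \left(1 + 2 \cdot 21316 + 33434\right) - 41160 = 146 \left(1 + 42632 + 33434\right) - 41160 = 146 \cdot 76067 - 41160 = 11105782 - 41160 = 11064622$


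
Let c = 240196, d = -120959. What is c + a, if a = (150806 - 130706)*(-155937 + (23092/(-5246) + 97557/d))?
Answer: -23125678225657996/7378499 ≈ -3.1342e+9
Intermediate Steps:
a = -23127450511603800/7378499 (a = (150806 - 130706)*(-155937 + (23092/(-5246) + 97557/(-120959))) = 20100*(-155937 + (23092*(-1/5246) + 97557*(-1/120959))) = 20100*(-155937 + (-11546/2623 - 97557/120959)) = 20100*(-155937 - 38429875/7378499) = 20100*(-1150619428438/7378499) = -23127450511603800/7378499 ≈ -3.1344e+9)
c + a = 240196 - 23127450511603800/7378499 = -23125678225657996/7378499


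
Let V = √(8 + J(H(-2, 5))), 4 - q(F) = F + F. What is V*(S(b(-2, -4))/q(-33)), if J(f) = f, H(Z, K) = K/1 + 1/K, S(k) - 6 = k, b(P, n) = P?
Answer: 2*√330/175 ≈ 0.20761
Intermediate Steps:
S(k) = 6 + k
q(F) = 4 - 2*F (q(F) = 4 - (F + F) = 4 - 2*F)
H(Z, K) = K + 1/K (H(Z, K) = K*1 + 1/K = K + 1/K)
V = √330/5 (V = √(8 + (5 + 1/5)) = √(8 + (5 + ⅕)) = √(8 + 26/5) = √(66/5) = √330/5 ≈ 3.6332)
V*(S(b(-2, -4))/q(-33)) = (√330/5)*((6 - 2)/(4 - 2*(-33))) = (√330/5)*(4/(4 + 66)) = (√330/5)*(4/70) = (√330/5)*(4*(1/70)) = (√330/5)*(2/35) = 2*√330/175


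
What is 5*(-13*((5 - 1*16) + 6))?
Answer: 325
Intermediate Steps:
5*(-13*((5 - 1*16) + 6)) = 5*(-13*((5 - 16) + 6)) = 5*(-13*(-11 + 6)) = 5*(-13*(-5)) = 5*65 = 325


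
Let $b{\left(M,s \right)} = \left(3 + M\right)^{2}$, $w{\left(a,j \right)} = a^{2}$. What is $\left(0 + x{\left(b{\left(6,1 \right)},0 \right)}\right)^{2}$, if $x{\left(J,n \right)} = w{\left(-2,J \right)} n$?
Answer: $0$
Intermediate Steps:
$x{\left(J,n \right)} = 4 n$ ($x{\left(J,n \right)} = \left(-2\right)^{2} n = 4 n$)
$\left(0 + x{\left(b{\left(6,1 \right)},0 \right)}\right)^{2} = \left(0 + 4 \cdot 0\right)^{2} = \left(0 + 0\right)^{2} = 0^{2} = 0$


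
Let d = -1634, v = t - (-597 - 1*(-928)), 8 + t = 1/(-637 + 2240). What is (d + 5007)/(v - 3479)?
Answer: -5406919/6120253 ≈ -0.88345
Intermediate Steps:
t = -12823/1603 (t = -8 + 1/(-637 + 2240) = -8 + 1/1603 = -12823/1603 ≈ -7.9994)
v = -543416/1603 (v = -12823/1603 - (-597 - 1*(-928)) = -12823/1603 - (-597 + 928) = -12823/1603 - 1*331 = -12823/1603 - 331 = -543416/1603 ≈ -339.00)
(d + 5007)/(v - 3479) = (-1634 + 5007)/(-543416/1603 - 3479) = 3373/(-6120253/1603) = 3373*(-1603/6120253) = -5406919/6120253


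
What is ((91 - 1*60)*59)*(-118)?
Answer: -215822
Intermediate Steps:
((91 - 1*60)*59)*(-118) = ((91 - 60)*59)*(-118) = (31*59)*(-118) = 1829*(-118) = -215822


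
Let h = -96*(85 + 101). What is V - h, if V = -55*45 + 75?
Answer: 15456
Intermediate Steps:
V = -2400 (V = -2475 + 75 = -2400)
h = -17856 (h = -96*186 = -17856)
V - h = -2400 - 1*(-17856) = -2400 + 17856 = 15456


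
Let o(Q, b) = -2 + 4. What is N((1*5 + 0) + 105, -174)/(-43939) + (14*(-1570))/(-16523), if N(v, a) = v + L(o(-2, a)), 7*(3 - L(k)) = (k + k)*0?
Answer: 963912121/726004097 ≈ 1.3277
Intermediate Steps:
o(Q, b) = 2
L(k) = 3 (L(k) = 3 - (k + k)*0/7 = 3 - 2*k*0/7 = 3 - ⅐*0 = 3 + 0 = 3)
N(v, a) = 3 + v (N(v, a) = v + 3 = 3 + v)
N((1*5 + 0) + 105, -174)/(-43939) + (14*(-1570))/(-16523) = (3 + ((1*5 + 0) + 105))/(-43939) + (14*(-1570))/(-16523) = (3 + ((5 + 0) + 105))*(-1/43939) - 21980*(-1/16523) = (3 + (5 + 105))*(-1/43939) + 21980/16523 = (3 + 110)*(-1/43939) + 21980/16523 = 113*(-1/43939) + 21980/16523 = -113/43939 + 21980/16523 = 963912121/726004097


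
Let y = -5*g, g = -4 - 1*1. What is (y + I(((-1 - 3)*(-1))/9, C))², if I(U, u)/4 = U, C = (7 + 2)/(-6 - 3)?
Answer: 58081/81 ≈ 717.05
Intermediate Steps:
g = -5 (g = -4 - 1 = -5)
C = -1 (C = 9/(-9) = 9*(-⅑) = -1)
y = 25 (y = -5*(-5) = 25)
I(U, u) = 4*U
(y + I(((-1 - 3)*(-1))/9, C))² = (25 + 4*(((-1 - 3)*(-1))/9))² = (25 + 4*(-4*(-1)*(⅑)))² = (25 + 4*(4*(⅑)))² = (25 + 4*(4/9))² = (25 + 16/9)² = (241/9)² = 58081/81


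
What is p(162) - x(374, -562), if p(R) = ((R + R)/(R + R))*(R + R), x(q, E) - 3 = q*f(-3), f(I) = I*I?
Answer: -3045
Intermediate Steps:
f(I) = I²
x(q, E) = 3 + 9*q (x(q, E) = 3 + q*(-3)² = 3 + q*9 = 3 + 9*q)
p(R) = 2*R (p(R) = ((2*R)/((2*R)))*(2*R) = ((2*R)*(1/(2*R)))*(2*R) = 1*(2*R) = 2*R)
p(162) - x(374, -562) = 2*162 - (3 + 9*374) = 324 - (3 + 3366) = 324 - 1*3369 = 324 - 3369 = -3045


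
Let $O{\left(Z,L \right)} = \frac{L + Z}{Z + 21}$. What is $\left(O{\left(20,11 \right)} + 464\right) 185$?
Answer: $\frac{3525175}{41} \approx 85980.0$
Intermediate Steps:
$O{\left(Z,L \right)} = \frac{L + Z}{21 + Z}$
$\left(O{\left(20,11 \right)} + 464\right) 185 = \left(\frac{11 + 20}{21 + 20} + 464\right) 185 = \left(\frac{1}{41} \cdot 31 + 464\right) 185 = \left(\frac{31}{41} + 464\right) 185 = \frac{19055}{41} \cdot 185 = \frac{3525175}{41}$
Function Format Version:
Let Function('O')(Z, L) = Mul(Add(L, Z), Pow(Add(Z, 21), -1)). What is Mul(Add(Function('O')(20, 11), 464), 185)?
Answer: Rational(3525175, 41) ≈ 85980.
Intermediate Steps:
Function('O')(Z, L) = Mul(Pow(Add(21, Z), -1), Add(L, Z)) (Function('O')(Z, L) = Mul(Add(L, Z), Pow(Add(21, Z), -1)) = Mul(Pow(Add(21, Z), -1), Add(L, Z)))
Mul(Add(Function('O')(20, 11), 464), 185) = Mul(Add(Mul(Pow(Add(21, 20), -1), Add(11, 20)), 464), 185) = Mul(Add(Mul(Pow(41, -1), 31), 464), 185) = Mul(Add(Mul(Rational(1, 41), 31), 464), 185) = Mul(Add(Rational(31, 41), 464), 185) = Mul(Rational(19055, 41), 185) = Rational(3525175, 41)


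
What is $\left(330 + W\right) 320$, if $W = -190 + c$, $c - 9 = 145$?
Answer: $94080$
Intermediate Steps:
$c = 154$ ($c = 9 + 145 = 154$)
$W = -36$ ($W = -190 + 154 = -36$)
$\left(330 + W\right) 320 = \left(330 - 36\right) 320 = 294 \cdot 320 = 94080$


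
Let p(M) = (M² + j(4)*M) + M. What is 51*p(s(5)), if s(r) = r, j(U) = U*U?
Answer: 5610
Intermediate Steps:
j(U) = U²
p(M) = M² + 17*M (p(M) = (M² + 4²*M) + M = (M² + 16*M) + M = M² + 17*M)
51*p(s(5)) = 51*(5*(17 + 5)) = 51*(5*22) = 51*110 = 5610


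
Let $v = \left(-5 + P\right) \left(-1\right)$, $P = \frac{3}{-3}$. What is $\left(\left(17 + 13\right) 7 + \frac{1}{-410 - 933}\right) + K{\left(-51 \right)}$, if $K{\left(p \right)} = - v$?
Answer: $\frac{273971}{1343} \approx 204.0$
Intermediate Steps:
$P = -1$ ($P = 3 \left(- \frac{1}{3}\right) = -1$)
$v = 6$ ($v = \left(-5 - 1\right) \left(-1\right) = \left(-6\right) \left(-1\right) = 6$)
$K{\left(p \right)} = -6$ ($K{\left(p \right)} = \left(-1\right) 6 = -6$)
$\left(\left(17 + 13\right) 7 + \frac{1}{-410 - 933}\right) + K{\left(-51 \right)} = \left(\left(17 + 13\right) 7 + \frac{1}{-410 - 933}\right) - 6 = \left(30 \cdot 7 + \frac{1}{-1343}\right) - 6 = \left(210 - \frac{1}{1343}\right) - 6 = \frac{282029}{1343} - 6 = \frac{273971}{1343}$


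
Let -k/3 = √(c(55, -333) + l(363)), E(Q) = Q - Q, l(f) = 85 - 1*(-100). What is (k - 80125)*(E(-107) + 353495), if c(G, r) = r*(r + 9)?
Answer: -28323786875 - 1060485*√108077 ≈ -2.8672e+10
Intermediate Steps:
l(f) = 185 (l(f) = 85 + 100 = 185)
E(Q) = 0
c(G, r) = r*(9 + r)
k = -3*√108077 (k = -3*√(-333*(9 - 333) + 185) = -3*√(-333*(-324) + 185) = -3*√(107892 + 185) = -3*√108077 ≈ -986.25)
(k - 80125)*(E(-107) + 353495) = (-3*√108077 - 80125)*(0 + 353495) = (-80125 - 3*√108077)*353495 = -28323786875 - 1060485*√108077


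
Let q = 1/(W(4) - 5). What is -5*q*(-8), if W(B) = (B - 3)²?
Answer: -10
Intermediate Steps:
W(B) = (-3 + B)²
q = -¼ (q = 1/((-3 + 4)² - 5) = 1/(1² - 5) = 1/(1 - 5) = 1/(-4) = -¼ ≈ -0.25000)
-5*q*(-8) = -5*(-¼)*(-8) = (5/4)*(-8) = -10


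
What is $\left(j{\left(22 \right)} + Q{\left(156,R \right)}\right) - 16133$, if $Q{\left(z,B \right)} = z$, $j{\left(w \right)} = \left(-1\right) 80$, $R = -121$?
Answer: $-16057$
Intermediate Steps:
$j{\left(w \right)} = -80$
$\left(j{\left(22 \right)} + Q{\left(156,R \right)}\right) - 16133 = \left(-80 + 156\right) - 16133 = 76 - 16133 = -16057$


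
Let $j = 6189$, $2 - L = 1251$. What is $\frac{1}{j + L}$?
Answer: $\frac{1}{4940} \approx 0.00020243$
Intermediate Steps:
$L = -1249$ ($L = 2 - 1251 = -1249$)
$\frac{1}{j + L} = \frac{1}{6189 - 1249} = \frac{1}{4940}$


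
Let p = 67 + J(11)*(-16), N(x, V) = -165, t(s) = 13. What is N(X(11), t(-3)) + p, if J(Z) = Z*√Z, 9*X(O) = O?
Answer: -98 - 176*√11 ≈ -681.73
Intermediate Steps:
X(O) = O/9
J(Z) = Z^(3/2)
p = 67 - 176*√11 (p = 67 + 11^(3/2)*(-16) = 67 + (11*√11)*(-16) = 67 - 176*√11 ≈ -516.73)
N(X(11), t(-3)) + p = -165 + (67 - 176*√11) = -98 - 176*√11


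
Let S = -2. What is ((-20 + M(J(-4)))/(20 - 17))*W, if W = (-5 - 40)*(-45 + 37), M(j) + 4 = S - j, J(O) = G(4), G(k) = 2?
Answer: -3360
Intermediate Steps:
J(O) = 2
M(j) = -6 - j (M(j) = -4 + (-2 - j) = -6 - j)
W = 360 (W = -45*(-8) = 360)
((-20 + M(J(-4)))/(20 - 17))*W = ((-20 + (-6 - 1*2))/(20 - 17))*360 = ((-20 + (-6 - 2))/3)*360 = ((-20 - 8)*(1/3))*360 = -28*1/3*360 = -28/3*360 = -3360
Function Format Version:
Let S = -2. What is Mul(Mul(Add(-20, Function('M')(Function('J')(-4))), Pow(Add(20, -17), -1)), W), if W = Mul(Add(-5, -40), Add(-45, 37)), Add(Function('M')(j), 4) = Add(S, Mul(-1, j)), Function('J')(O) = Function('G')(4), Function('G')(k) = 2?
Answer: -3360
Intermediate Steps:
Function('J')(O) = 2
Function('M')(j) = Add(-6, Mul(-1, j)) (Function('M')(j) = Add(-4, Add(-2, Mul(-1, j))) = Add(-6, Mul(-1, j)))
W = 360 (W = Mul(-45, -8) = 360)
Mul(Mul(Add(-20, Function('M')(Function('J')(-4))), Pow(Add(20, -17), -1)), W) = Mul(Mul(Add(-20, Add(-6, Mul(-1, 2))), Pow(Add(20, -17), -1)), 360) = Mul(Mul(Add(-20, Add(-6, -2)), Pow(3, -1)), 360) = Mul(Mul(Add(-20, -8), Rational(1, 3)), 360) = Mul(Mul(-28, Rational(1, 3)), 360) = Mul(Rational(-28, 3), 360) = -3360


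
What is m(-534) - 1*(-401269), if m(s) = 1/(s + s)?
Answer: 428555291/1068 ≈ 4.0127e+5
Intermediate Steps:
m(s) = 1/(2*s)
m(-534) - 1*(-401269) = (½)/(-534) - 1*(-401269) = (½)*(-1/534) + 401269 = -1/1068 + 401269 = 428555291/1068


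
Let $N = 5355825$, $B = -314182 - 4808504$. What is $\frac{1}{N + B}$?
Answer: $\frac{1}{233139} \approx 4.2893 \cdot 10^{-6}$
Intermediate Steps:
$B = -5122686$ ($B = -314182 - 4808504 = -5122686$)
$\frac{1}{N + B} = \frac{1}{5355825 - 5122686} = \frac{1}{233139}$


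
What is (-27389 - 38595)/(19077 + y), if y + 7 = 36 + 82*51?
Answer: -8248/2911 ≈ -2.8334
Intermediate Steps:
y = 4211 (y = -7 + (36 + 82*51) = -7 + (36 + 4182) = -7 + 4218 = 4211)
(-27389 - 38595)/(19077 + y) = (-27389 - 38595)/(19077 + 4211) = -65984/23288 = -65984*1/23288 = -8248/2911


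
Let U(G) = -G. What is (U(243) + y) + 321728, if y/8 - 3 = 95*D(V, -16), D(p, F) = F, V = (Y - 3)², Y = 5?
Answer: 309349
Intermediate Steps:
V = 4 (V = (5 - 3)² = 2² = 4)
y = -12136 (y = 24 + 8*(95*(-16)) = 24 + 8*(-1520) = 24 - 12160 = -12136)
(U(243) + y) + 321728 = (-1*243 - 12136) + 321728 = (-243 - 12136) + 321728 = -12379 + 321728 = 309349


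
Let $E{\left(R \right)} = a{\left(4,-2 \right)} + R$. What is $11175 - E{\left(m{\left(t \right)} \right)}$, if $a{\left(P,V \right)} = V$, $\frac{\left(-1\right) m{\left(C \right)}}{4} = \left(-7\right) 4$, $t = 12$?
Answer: $11065$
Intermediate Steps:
$m{\left(C \right)} = 112$ ($m{\left(C \right)} = - 4 \left(\left(-7\right) 4\right) = \left(-4\right) \left(-28\right) = 112$)
$E{\left(R \right)} = -2 + R$
$11175 - E{\left(m{\left(t \right)} \right)} = 11175 - \left(-2 + 112\right) = 11175 - 110 = 11065$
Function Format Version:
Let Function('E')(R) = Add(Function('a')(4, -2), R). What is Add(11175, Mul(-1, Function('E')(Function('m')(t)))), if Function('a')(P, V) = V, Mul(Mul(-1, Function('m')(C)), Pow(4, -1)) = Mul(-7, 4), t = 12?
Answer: 11065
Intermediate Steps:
Function('m')(C) = 112 (Function('m')(C) = Mul(-4, Mul(-7, 4)) = Mul(-4, -28) = 112)
Function('E')(R) = Add(-2, R)
Add(11175, Mul(-1, Function('E')(Function('m')(t)))) = Add(11175, Mul(-1, Add(-2, 112))) = Add(11175, Mul(-1, 110)) = Add(11175, -110) = 11065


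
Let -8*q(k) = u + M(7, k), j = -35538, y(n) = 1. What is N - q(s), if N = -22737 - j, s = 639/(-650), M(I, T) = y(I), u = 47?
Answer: 12807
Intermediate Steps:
M(I, T) = 1
s = -639/650 (s = 639*(-1/650) = -639/650 ≈ -0.98308)
q(k) = -6 (q(k) = -(47 + 1)/8 = -⅛*48 = -6)
N = 12801 (N = -22737 - 1*(-35538) = -22737 + 35538 = 12801)
N - q(s) = 12801 - 1*(-6) = 12801 + 6 = 12807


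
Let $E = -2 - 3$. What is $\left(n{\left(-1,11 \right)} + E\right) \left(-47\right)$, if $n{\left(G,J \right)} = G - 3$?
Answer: $423$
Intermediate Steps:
$n{\left(G,J \right)} = -3 + G$ ($n{\left(G,J \right)} = G - 3 = -3 + G$)
$E = -5$ ($E = -2 - 3 = -5$)
$\left(n{\left(-1,11 \right)} + E\right) \left(-47\right) = \left(\left(-3 - 1\right) - 5\right) \left(-47\right) = \left(-4 - 5\right) \left(-47\right) = \left(-9\right) \left(-47\right) = 423$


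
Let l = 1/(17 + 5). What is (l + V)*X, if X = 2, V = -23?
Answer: -505/11 ≈ -45.909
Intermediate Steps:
l = 1/22 ≈ 0.045455
(l + V)*X = (1/22 - 23)*2 = -505/22*2 = -505/11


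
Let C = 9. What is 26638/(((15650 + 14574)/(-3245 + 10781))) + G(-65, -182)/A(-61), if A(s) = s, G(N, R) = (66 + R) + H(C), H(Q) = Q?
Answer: 765538501/115229 ≈ 6643.6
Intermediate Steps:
G(N, R) = 75 + R (G(N, R) = (66 + R) + 9 = 75 + R)
26638/(((15650 + 14574)/(-3245 + 10781))) + G(-65, -182)/A(-61) = 26638/(((15650 + 14574)/(-3245 + 10781))) + (75 - 182)/(-61) = 26638/((30224/7536)) - 107*(-1/61) = 26638/((30224*(1/7536))) + 107/61 = 26638/(1889/471) + 107/61 = 26638*(471/1889) + 107/61 = 12546498/1889 + 107/61 = 765538501/115229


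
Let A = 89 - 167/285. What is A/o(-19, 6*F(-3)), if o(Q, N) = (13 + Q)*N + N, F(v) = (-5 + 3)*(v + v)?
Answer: -12599/51300 ≈ -0.24559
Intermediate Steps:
F(v) = -4*v
o(Q, N) = N + N*(13 + Q) (o(Q, N) = N*(13 + Q) + N = N + N*(13 + Q))
A = 25198/285 (A = 89 - 167/285 = 25198/285 ≈ 88.414)
A/o(-19, 6*F(-3)) = 25198/(285*(((6*(-4*(-3)))*(14 - 19)))) = 25198/(285*(((6*12)*(-5)))) = 25198/(285*((72*(-5)))) = (25198/285)/(-360) = (25198/285)*(-1/360) = -12599/51300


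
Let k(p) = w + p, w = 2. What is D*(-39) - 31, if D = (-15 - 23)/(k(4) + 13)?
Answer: 47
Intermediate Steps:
k(p) = 2 + p
D = -2 (D = (-15 - 23)/((2 + 4) + 13) = -38/(6 + 13) = -38/19 = -38*1/19 = -2)
D*(-39) - 31 = -2*(-39) - 31 = 78 - 31 = 47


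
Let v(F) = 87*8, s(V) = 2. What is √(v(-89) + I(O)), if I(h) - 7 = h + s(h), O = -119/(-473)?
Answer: 4*√9861577/473 ≈ 26.557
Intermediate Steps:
O = 119/473 (O = -119*(-1)/473 = -1*(-119/473) = 119/473 ≈ 0.25159)
v(F) = 696
I(h) = 9 + h (I(h) = 7 + (h + 2) = 7 + (2 + h) = 9 + h)
√(v(-89) + I(O)) = √(696 + (9 + 119/473)) = √(696 + 4376/473) = √(333584/473) = 4*√9861577/473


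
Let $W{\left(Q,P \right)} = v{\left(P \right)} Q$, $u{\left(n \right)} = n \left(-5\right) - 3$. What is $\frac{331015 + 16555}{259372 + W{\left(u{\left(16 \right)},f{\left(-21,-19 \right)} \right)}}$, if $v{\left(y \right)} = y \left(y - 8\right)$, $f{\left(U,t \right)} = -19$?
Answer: $\frac{347570}{216793} \approx 1.6032$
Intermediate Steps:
$u{\left(n \right)} = -3 - 5 n$ ($u{\left(n \right)} = - 5 n - 3 = -3 - 5 n$)
$v{\left(y \right)} = y \left(-8 + y\right)$
$W{\left(Q,P \right)} = P Q \left(-8 + P\right)$ ($W{\left(Q,P \right)} = P \left(-8 + P\right) Q = P Q \left(-8 + P\right)$)
$\frac{331015 + 16555}{259372 + W{\left(u{\left(16 \right)},f{\left(-21,-19 \right)} \right)}} = \frac{331015 + 16555}{259372 - 19 \left(-3 - 80\right) \left(-8 - 19\right)} = \frac{347570}{259372 - 19 \left(-3 - 80\right) \left(-27\right)} = \frac{347570}{259372 - \left(-1577\right) \left(-27\right)} = \frac{347570}{259372 - 42579} = \frac{347570}{216793}$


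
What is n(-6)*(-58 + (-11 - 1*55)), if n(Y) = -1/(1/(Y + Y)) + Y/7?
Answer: -9672/7 ≈ -1381.7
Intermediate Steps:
n(Y) = -13*Y/7 (n(Y) = -1/(1/(2*Y)) + Y*(⅐) = -1/(1/(2*Y)) + Y/7 = -2*Y + Y/7 = -13*Y/7)
n(-6)*(-58 + (-11 - 1*55)) = (-13/7*(-6))*(-58 + (-11 - 1*55)) = 78*(-58 + (-11 - 55))/7 = 78*(-58 - 66)/7 = (78/7)*(-124) = -9672/7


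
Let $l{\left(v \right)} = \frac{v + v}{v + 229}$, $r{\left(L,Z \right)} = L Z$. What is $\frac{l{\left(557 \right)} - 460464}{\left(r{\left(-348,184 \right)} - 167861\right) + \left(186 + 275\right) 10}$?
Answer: $\frac{25851685}{12760317} \approx 2.0259$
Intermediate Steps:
$l{\left(v \right)} = \frac{2 v}{229 + v}$
$\frac{l{\left(557 \right)} - 460464}{\left(r{\left(-348,184 \right)} - 167861\right) + \left(186 + 275\right) 10} = \frac{2 \cdot 557 \frac{1}{229 + 557} - 460464}{\left(\left(-348\right) 184 - 167861\right) + \left(186 + 275\right) 10} = \frac{2 \cdot 557 \cdot \frac{1}{786} - 460464}{\left(-64032 - 167861\right) + 461 \cdot 10} = \frac{2 \cdot 557 \cdot \frac{1}{786} - 460464}{-231893 + 4610} = \frac{\frac{557}{393} - 460464}{-227283} = \left(- \frac{180961795}{393}\right) \left(- \frac{1}{227283}\right) = \frac{25851685}{12760317}$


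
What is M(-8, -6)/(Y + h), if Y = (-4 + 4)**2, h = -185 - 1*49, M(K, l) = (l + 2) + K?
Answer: 2/39 ≈ 0.051282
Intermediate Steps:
M(K, l) = 2 + K + l (M(K, l) = (2 + l) + K = 2 + K + l)
h = -234 (h = -185 - 49 = -234)
Y = 0 (Y = 0**2 = 0)
M(-8, -6)/(Y + h) = (2 - 8 - 6)/(0 - 234) = -12/(-234) = -12*(-1/234) = 2/39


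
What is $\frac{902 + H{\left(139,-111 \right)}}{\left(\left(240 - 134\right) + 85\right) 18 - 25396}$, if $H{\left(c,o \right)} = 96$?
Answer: $- \frac{499}{10979} \approx -0.04545$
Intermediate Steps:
$\frac{902 + H{\left(139,-111 \right)}}{\left(\left(240 - 134\right) + 85\right) 18 - 25396} = \frac{902 + 96}{\left(\left(240 - 134\right) + 85\right) 18 - 25396} = \frac{998}{\left(106 + 85\right) 18 - 25396} = \frac{998}{191 \cdot 18 - 25396} = \frac{998}{3438 - 25396} = \frac{998}{-21958} = 998 \left(- \frac{1}{21958}\right) = - \frac{499}{10979}$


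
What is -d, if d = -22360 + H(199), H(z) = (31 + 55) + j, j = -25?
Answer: 22299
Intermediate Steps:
H(z) = 61 (H(z) = (31 + 55) - 25 = 86 - 25 = 61)
d = -22299 (d = -22360 + 61 = -22299)
-d = -1*(-22299) = 22299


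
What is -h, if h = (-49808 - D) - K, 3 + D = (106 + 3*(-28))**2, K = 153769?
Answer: 204058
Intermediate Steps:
D = 481 (D = -3 + (106 + 3*(-28))**2 = -3 + (106 - 84)**2 = -3 + 22**2 = -3 + 484 = 481)
h = -204058 (h = (-49808 - 1*481) - 1*153769 = (-49808 - 481) - 153769 = -50289 - 153769 = -204058)
-h = -1*(-204058) = 204058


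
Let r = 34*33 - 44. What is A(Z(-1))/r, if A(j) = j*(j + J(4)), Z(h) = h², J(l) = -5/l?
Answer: -1/4312 ≈ -0.00023191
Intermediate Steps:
A(j) = j*(-5/4 + j) (A(j) = j*(j - 5/4) = j*(-5/4 + j))
r = 1078 (r = 1122 - 44 = 1078)
A(Z(-1))/r = ((¼)*(-1)²*(-5 + 4*(-1)²))/1078 = ((¼)*1*(-5 + 4*1))*(1/1078) = ((¼)*1*(-5 + 4))*(1/1078) = ((¼)*1*(-1))*(1/1078) = -¼*1/1078 = -1/4312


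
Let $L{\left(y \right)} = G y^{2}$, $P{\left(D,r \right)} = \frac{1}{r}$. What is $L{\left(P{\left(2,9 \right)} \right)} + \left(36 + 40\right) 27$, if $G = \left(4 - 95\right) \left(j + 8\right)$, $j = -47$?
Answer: $\frac{56587}{27} \approx 2095.8$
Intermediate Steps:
$G = 3549$ ($G = \left(4 - 95\right) \left(-47 + 8\right) = \left(-91\right) \left(-39\right) = 3549$)
$L{\left(y \right)} = 3549 y^{2}$
$L{\left(P{\left(2,9 \right)} \right)} + \left(36 + 40\right) 27 = 3549 \left(\frac{1}{9}\right)^{2} + \left(36 + 40\right) 27 = \frac{3549}{81} + 76 \cdot 27 = 3549 \cdot \frac{1}{81} + 2052 = \frac{1183}{27} + 2052 = \frac{56587}{27}$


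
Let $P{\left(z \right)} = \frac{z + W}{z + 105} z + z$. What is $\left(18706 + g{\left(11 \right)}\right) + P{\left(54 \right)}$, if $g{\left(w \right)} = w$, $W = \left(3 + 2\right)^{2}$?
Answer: $\frac{996285}{53} \approx 18798.0$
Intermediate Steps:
$W = 25$ ($W = 5^{2} = 25$)
$P{\left(z \right)} = z + \frac{z \left(25 + z\right)}{105 + z}$ ($P{\left(z \right)} = \frac{z + 25}{z + 105} z + z = \frac{25 + z}{105 + z} z + z = \frac{z \left(25 + z\right)}{105 + z} + z = z + \frac{z \left(25 + z\right)}{105 + z}$)
$\left(18706 + g{\left(11 \right)}\right) + P{\left(54 \right)} = \left(18706 + 11\right) + 2 \cdot 54 \frac{1}{105 + 54} \left(65 + 54\right) = 18717 + 2 \cdot 54 \cdot \frac{1}{159} \cdot 119 = 18717 + \frac{4284}{53} = \frac{996285}{53}$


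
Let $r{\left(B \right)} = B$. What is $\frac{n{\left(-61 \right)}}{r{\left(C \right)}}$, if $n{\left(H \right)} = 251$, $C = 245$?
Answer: $\frac{251}{245} \approx 1.0245$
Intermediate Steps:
$\frac{n{\left(-61 \right)}}{r{\left(C \right)}} = \frac{251}{245}$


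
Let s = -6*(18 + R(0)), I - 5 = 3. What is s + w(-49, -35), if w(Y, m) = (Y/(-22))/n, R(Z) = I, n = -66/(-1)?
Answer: -226463/1452 ≈ -155.97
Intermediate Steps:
n = 66 (n = -66*(-1) = 66)
I = 8 (I = 5 + 3 = 8)
R(Z) = 8
w(Y, m) = -Y/1452 (w(Y, m) = (Y/(-22))/66 = (Y*(-1/22))*(1/66) = -Y/22*(1/66) = -Y/1452)
s = -156 (s = -6*(18 + 8) = -6*26 = -156)
s + w(-49, -35) = -156 - 1/1452*(-49) = -156 + 49/1452 = -226463/1452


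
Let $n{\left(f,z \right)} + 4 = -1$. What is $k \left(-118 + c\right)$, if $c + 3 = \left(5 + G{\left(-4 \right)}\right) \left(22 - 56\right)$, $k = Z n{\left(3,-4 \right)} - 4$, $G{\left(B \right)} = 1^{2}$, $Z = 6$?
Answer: $11050$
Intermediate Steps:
$n{\left(f,z \right)} = -5$ ($n{\left(f,z \right)} = -4 - 1 = -5$)
$G{\left(B \right)} = 1$
$k = -34$ ($k = 6 \left(-5\right) - 4 = -30 - 4 = -34$)
$c = -207$ ($c = -3 + \left(5 + 1\right) \left(22 - 56\right) = -3 + 6 \left(-34\right) = -3 - 204 = -207$)
$k \left(-118 + c\right) = - 34 \left(-118 - 207\right) = \left(-34\right) \left(-325\right) = 11050$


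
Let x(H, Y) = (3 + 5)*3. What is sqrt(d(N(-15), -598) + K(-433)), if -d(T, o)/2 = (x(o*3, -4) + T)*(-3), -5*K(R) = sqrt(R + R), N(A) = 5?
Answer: sqrt(4350 - 5*I*sqrt(866))/5 ≈ 13.193 - 0.22306*I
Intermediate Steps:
x(H, Y) = 24 (x(H, Y) = 8*3 = 24)
K(R) = -sqrt(2)*sqrt(R)/5 (K(R) = -sqrt(R + R)/5 = -sqrt(2)*sqrt(R)/5)
d(T, o) = 144 + 6*T (d(T, o) = -2*(24 + T)*(-3) = -2*(-72 - 3*T) = 144 + 6*T)
sqrt(d(N(-15), -598) + K(-433)) = sqrt((144 + 6*5) - sqrt(2)*sqrt(-433)/5) = sqrt((144 + 30) - sqrt(2)*I*sqrt(433)/5) = sqrt(174 - I*sqrt(866)/5)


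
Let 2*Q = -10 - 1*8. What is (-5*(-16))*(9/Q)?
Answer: -80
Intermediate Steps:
Q = -9 (Q = (-10 - 1*8)/2 = (-10 - 8)/2 = (1/2)*(-18) = -9)
(-5*(-16))*(9/Q) = (-5*(-16))*(9/(-9)) = 80*(9*(-1/9)) = 80*(-1) = -80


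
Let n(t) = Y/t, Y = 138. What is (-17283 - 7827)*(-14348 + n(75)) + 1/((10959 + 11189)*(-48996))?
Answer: 1954553344996682299/5425817040 ≈ 3.6023e+8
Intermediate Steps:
n(t) = 138/t
(-17283 - 7827)*(-14348 + n(75)) + 1/((10959 + 11189)*(-48996)) = (-17283 - 7827)*(-14348 + 138/75) + 1/((10959 + 11189)*(-48996)) = -25110*(-14348 + 138*(1/75)) - 1/48996/22148 = -25110*(-14348 + 46/25) + (1/22148)*(-1/48996) = -25110*(-358654/25) - 1/1085163408 = 1801160388/5 - 1/1085163408 = 1954553344996682299/5425817040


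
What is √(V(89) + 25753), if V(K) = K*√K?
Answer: √(25753 + 89*√89) ≈ 163.07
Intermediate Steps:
V(K) = K^(3/2)
√(V(89) + 25753) = √(89^(3/2) + 25753) = √(89*√89 + 25753) = √(25753 + 89*√89)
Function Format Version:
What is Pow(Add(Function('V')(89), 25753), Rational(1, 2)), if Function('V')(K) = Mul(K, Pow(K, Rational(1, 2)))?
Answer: Pow(Add(25753, Mul(89, Pow(89, Rational(1, 2)))), Rational(1, 2)) ≈ 163.07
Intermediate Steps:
Function('V')(K) = Pow(K, Rational(3, 2))
Pow(Add(Function('V')(89), 25753), Rational(1, 2)) = Pow(Add(Pow(89, Rational(3, 2)), 25753), Rational(1, 2)) = Pow(Add(Mul(89, Pow(89, Rational(1, 2))), 25753), Rational(1, 2)) = Pow(Add(25753, Mul(89, Pow(89, Rational(1, 2)))), Rational(1, 2))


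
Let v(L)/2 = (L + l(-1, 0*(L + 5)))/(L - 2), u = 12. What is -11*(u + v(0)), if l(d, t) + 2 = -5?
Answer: -209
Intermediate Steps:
l(d, t) = -7 (l(d, t) = -2 - 5 = -7)
v(L) = 2*(-7 + L)/(-2 + L) (v(L) = 2*((L - 7)/(L - 2)) = 2*((-7 + L)/(-2 + L)) = 2*(-7 + L)/(-2 + L))
-11*(u + v(0)) = -11*(12 + 2*(-7 + 0)/(-2 + 0)) = -11*(12 + 2*(-7)/(-2)) = -11*(12 + 2*(-1/2)*(-7)) = -11*(12 + 7) = -11*19 = -209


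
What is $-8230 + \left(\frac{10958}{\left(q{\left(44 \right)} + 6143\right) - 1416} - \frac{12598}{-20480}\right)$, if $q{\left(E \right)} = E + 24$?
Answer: $- \frac{16158286815}{1964032} \approx -8227.1$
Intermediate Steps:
$q{\left(E \right)} = 24 + E$
$-8230 + \left(\frac{10958}{\left(q{\left(44 \right)} + 6143\right) - 1416} - \frac{12598}{-20480}\right) = -8230 - \left(- \frac{6299}{10240} - \frac{10958}{\left(\left(24 + 44\right) + 6143\right) - 1416}\right) = -8230 - \left(- \frac{6299}{10240} - \frac{10958}{\left(68 + 6143\right) - 1416}\right) = -8230 + \left(\frac{10958}{6211 - 1416} + \frac{6299}{10240}\right) = -8230 + \left(\frac{10958}{4795} + \frac{6299}{10240}\right) = -8230 + \frac{5696545}{1964032} = - \frac{16158286815}{1964032}$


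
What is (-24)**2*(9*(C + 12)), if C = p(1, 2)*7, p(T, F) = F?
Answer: 134784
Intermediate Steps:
C = 14 (C = 2*7 = 14)
(-24)**2*(9*(C + 12)) = (-24)**2*(9*(14 + 12)) = 576*(9*26) = 576*234 = 134784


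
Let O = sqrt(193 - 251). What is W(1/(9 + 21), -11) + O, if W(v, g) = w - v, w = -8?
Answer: -241/30 + I*sqrt(58) ≈ -8.0333 + 7.6158*I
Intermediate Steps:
W(v, g) = -8 - v
O = I*sqrt(58) (O = sqrt(-58) = I*sqrt(58) ≈ 7.6158*I)
W(1/(9 + 21), -11) + O = (-8 - 1/(9 + 21)) + I*sqrt(58) = (-8 - 1/30) + I*sqrt(58) = -241/30 + I*sqrt(58)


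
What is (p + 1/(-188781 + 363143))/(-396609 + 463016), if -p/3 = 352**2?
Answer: -64812447743/11578857334 ≈ -5.5975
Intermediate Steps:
p = -371712 (p = -3*352**2 = -3*123904 = -371712)
(p + 1/(-188781 + 363143))/(-396609 + 463016) = (-371712 + 1/(-188781 + 363143))/(-396609 + 463016) = (-371712 + 1/174362)/66407 = (-371712 + 1/174362)*(1/66407) = -64812447743/174362*1/66407 = -64812447743/11578857334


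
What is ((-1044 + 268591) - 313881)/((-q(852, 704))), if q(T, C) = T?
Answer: 23167/426 ≈ 54.383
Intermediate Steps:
((-1044 + 268591) - 313881)/((-q(852, 704))) = ((-1044 + 268591) - 313881)/((-1*852)) = (267547 - 313881)/(-852) = -46334*(-1/852) = 23167/426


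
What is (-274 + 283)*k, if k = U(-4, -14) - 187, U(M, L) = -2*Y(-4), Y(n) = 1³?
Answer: -1701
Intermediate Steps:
Y(n) = 1
U(M, L) = -2 (U(M, L) = -2*1 = -2)
k = -189 (k = -2 - 187 = -189)
(-274 + 283)*k = (-274 + 283)*(-189) = 9*(-189) = -1701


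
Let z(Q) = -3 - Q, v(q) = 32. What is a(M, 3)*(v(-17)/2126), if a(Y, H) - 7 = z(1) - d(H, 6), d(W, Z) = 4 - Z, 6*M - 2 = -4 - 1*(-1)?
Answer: 80/1063 ≈ 0.075259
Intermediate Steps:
M = -⅙ (M = ⅓ + (-4 - 1*(-1))/6 = ⅓ + (-4 + 1)/6 = ⅓ + (⅙)*(-3) = ⅓ - ½ = -⅙ ≈ -0.16667)
a(Y, H) = 5 (a(Y, H) = 7 + ((-3 - 1*1) - (4 - 1*6)) = 7 + ((-3 - 1) - (4 - 6)) = 7 + (-4 - 1*(-2)) = 7 + (-4 + 2) = 7 - 2 = 5)
a(M, 3)*(v(-17)/2126) = 5*(32/2126) = 5*(32*(1/2126)) = 5*(16/1063) = 80/1063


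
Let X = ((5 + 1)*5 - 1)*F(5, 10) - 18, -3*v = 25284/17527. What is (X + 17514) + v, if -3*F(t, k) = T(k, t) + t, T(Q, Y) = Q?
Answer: 304102549/17527 ≈ 17351.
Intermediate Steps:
F(t, k) = -k/3 - t/3 (F(t, k) = -(k + t)/3 = -k/3 - t/3)
v = -8428/17527 ≈ -0.48086
X = -163 (X = ((5 + 1)*5 - 1)*(-⅓*10 - ⅓*5) - 18 = (6*5 - 1)*(-10/3 - 5/3) - 18 = (30 - 1)*(-5) - 18 = 29*(-5) - 18 = -145 - 18 = -163)
(X + 17514) + v = (-163 + 17514) - 8428/17527 = 17351 - 8428/17527 = 304102549/17527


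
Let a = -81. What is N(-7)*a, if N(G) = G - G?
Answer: 0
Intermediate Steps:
N(G) = 0
N(-7)*a = 0*(-81) = 0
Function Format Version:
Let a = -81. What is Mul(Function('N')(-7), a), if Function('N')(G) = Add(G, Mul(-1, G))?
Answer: 0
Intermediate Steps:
Function('N')(G) = 0
Mul(Function('N')(-7), a) = Mul(0, -81) = 0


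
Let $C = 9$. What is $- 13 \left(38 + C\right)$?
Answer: $-611$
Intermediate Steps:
$- 13 \left(38 + C\right) = - 13 \left(38 + 9\right) = \left(-13\right) 47 = -611$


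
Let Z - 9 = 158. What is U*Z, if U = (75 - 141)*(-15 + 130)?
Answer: -1267530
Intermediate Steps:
Z = 167 (Z = 9 + 158 = 167)
U = -7590 (U = -66*115 = -7590)
U*Z = -7590*167 = -1267530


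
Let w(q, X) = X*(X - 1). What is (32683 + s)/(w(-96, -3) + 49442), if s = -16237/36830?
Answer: 1203698653/1821390820 ≈ 0.66087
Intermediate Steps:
w(q, X) = X*(-1 + X)
s = -16237/36830 (s = -16237*1/36830 = -16237/36830 ≈ -0.44086)
(32683 + s)/(w(-96, -3) + 49442) = (32683 - 16237/36830)/(-3*(-1 - 3) + 49442) = 1203698653/(36830*(-3*(-4) + 49442)) = 1203698653/(36830*(12 + 49442)) = (1203698653/36830)/49454 = (1203698653/36830)*(1/49454) = 1203698653/1821390820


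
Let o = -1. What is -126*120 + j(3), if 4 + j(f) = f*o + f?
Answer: -15124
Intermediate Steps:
j(f) = -4 (j(f) = -4 + (f*(-1) + f) = -4 + (-f + f) = -4 + 0 = -4)
-126*120 + j(3) = -126*120 - 4 = -15120 - 4 = -15124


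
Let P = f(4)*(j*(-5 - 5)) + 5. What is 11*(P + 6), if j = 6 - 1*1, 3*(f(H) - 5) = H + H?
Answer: -12287/3 ≈ -4095.7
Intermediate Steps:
f(H) = 5 + 2*H/3 (f(H) = 5 + (H + H)/3 = 5 + (2*H)/3 = 5 + 2*H/3)
j = 5 (j = 6 - 1 = 5)
P = -1135/3 (P = (5 + (⅔)*4)*(5*(-5 - 5)) + 5 = (5 + 8/3)*(5*(-10)) + 5 = (23/3)*(-50) + 5 = -1150/3 + 5 = -1135/3 ≈ -378.33)
11*(P + 6) = 11*(-1135/3 + 6) = 11*(-1117/3) = -12287/3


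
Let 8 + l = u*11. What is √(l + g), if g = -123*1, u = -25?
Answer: I*√406 ≈ 20.149*I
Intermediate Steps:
l = -283 (l = -8 - 25*11 = -8 - 275 = -283)
g = -123
√(l + g) = √(-283 - 123) = √(-406) = I*√406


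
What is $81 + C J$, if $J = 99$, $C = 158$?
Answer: $15723$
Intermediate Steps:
$81 + C J = 81 + 158 \cdot 99 = 81 + 15642 = 15723$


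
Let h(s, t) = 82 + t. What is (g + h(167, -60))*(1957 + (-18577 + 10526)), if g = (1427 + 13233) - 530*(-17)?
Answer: -144379048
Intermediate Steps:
g = 23670 (g = 14660 + 9010 = 23670)
(g + h(167, -60))*(1957 + (-18577 + 10526)) = (23670 + (82 - 60))*(1957 + (-18577 + 10526)) = (23670 + 22)*(1957 - 8051) = 23692*(-6094) = -144379048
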